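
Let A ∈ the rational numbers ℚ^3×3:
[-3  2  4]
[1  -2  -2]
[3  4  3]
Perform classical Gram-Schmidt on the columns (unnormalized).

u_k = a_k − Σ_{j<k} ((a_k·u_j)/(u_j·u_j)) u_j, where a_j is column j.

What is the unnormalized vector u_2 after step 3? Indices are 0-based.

Step 1: u_0 = a_0 = (-3, 1, 3).
Step 2: u_1 = a_1 − (4/19)·u_0 = (50/19, -42/19, 64/19).
Step 3: u_2 = a_2 − (-5/19)·u_0 − (119/110)·u_1 = (4/11, 36/55, 8/55).

u_2 = (4/11, 36/55, 8/55)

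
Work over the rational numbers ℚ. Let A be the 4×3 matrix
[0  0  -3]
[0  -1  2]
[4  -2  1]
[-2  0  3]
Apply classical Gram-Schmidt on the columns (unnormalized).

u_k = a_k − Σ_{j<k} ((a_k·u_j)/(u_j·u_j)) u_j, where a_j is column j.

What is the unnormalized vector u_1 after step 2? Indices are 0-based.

Step 1: u_0 = a_0 = (0, 0, 4, -2).
Step 2: u_1 = a_1 − (-2/5)·u_0 = (0, -1, -2/5, -4/5).

u_1 = (0, -1, -2/5, -4/5)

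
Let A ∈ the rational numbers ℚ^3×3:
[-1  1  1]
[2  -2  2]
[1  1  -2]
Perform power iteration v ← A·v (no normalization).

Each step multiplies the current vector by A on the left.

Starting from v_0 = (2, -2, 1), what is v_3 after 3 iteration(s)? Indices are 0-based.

v_0 = (2, -2, 1).
v_1 = A·v_0 = (-3, 10, -2).
v_2 = A·v_1 = (11, -30, 11).
v_3 = A·v_2 = (-30, 104, -41).

v_3 = (-30, 104, -41)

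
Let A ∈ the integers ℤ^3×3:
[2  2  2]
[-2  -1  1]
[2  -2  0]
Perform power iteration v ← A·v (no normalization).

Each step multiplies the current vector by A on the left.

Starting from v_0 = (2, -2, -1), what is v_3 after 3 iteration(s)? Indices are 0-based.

v_0 = (2, -2, -1).
v_1 = A·v_0 = (-2, -3, 8).
v_2 = A·v_1 = (6, 15, 2).
v_3 = A·v_2 = (46, -25, -18).

v_3 = (46, -25, -18)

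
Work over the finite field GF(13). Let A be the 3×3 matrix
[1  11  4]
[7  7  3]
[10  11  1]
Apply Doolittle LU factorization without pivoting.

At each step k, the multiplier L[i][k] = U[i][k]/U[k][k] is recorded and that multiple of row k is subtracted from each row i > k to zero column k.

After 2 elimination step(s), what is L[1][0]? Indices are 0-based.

k=0: U[0][0]=1
  eliminate (1,0): mult=7, new row 1: (0, 8, 1); set L[1][0]=7
  eliminate (2,0): mult=10, new row 2: (0, 5, 0); set L[2][0]=10
k=1: U[1][1]=8
  eliminate (2,1): mult=12, new row 2: (0, 0, 1); set L[2][1]=12

L[1][0] = 7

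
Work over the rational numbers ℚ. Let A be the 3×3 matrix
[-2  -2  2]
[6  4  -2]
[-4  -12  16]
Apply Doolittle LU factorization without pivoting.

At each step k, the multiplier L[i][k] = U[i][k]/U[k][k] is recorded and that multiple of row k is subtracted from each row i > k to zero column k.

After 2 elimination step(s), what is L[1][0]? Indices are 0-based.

L[1][0] = -3

[col 0] pivot -2
  R1 -= -3*R0 → (0, -2, 4)  (L[1][0] := -3)
  R2 -= 2*R0 → (0, -8, 12)  (L[2][0] := 2)
[col 1] pivot -2
  R2 -= 4*R1 → (0, 0, -4)  (L[2][1] := 4)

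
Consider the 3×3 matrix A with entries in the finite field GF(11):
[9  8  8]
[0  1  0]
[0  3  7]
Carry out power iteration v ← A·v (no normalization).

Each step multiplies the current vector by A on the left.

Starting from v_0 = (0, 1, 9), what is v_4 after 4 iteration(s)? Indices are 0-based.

v_0 = (0, 1, 9).
v_1 = A·v_0 = (3, 1, 0).
v_2 = A·v_1 = (2, 1, 3).
v_3 = A·v_2 = (6, 1, 2).
v_4 = A·v_3 = (1, 1, 6).

v_4 = (1, 1, 6)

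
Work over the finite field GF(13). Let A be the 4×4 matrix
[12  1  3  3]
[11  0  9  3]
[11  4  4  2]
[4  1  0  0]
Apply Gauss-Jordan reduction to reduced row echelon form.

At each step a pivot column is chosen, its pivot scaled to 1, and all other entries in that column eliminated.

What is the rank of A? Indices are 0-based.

rank = 4

step 1: normalize row 0 (÷12) = (1, 12, 10, 10)
  row 1: subtract 11×row0 = (0, 11, 3, 10)
  row 2: subtract 11×row0 = (0, 2, 11, 9)
  row 3: subtract 4×row0 = (0, 5, 12, 12)
step 2: normalize row 1 (÷11) = (0, 1, 5, 8)
  row 0: subtract 12×row1 = (1, 0, 2, 5)
  row 2: subtract 2×row1 = (0, 0, 1, 6)
  row 3: subtract 5×row1 = (0, 0, 0, 11)
step 3: normalize row 2 (÷1) = (0, 0, 1, 6)
  row 0: subtract 2×row2 = (1, 0, 0, 6)
  row 1: subtract 5×row2 = (0, 1, 0, 4)
step 4: normalize row 3 (÷11) = (0, 0, 0, 1)
  row 0: subtract 6×row3 = (1, 0, 0, 0)
  row 1: subtract 4×row3 = (0, 1, 0, 0)
  row 2: subtract 6×row3 = (0, 0, 1, 0)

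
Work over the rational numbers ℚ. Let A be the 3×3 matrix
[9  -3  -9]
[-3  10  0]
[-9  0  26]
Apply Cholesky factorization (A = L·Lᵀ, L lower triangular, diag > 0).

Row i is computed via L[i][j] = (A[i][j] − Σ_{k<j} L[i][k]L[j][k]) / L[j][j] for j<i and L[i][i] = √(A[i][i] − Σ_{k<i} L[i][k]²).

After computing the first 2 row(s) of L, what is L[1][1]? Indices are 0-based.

Step 1: L[0][0] = √(9) = 3.
  L[1][0] = (-3) / L[0][0] = -1.
Step 2: L[1][1] = √(9) = 3.

L[1][1] = 3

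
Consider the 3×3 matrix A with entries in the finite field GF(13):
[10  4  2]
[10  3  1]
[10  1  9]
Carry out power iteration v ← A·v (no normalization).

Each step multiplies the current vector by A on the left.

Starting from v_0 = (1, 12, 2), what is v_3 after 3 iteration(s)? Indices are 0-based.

v_3 = (9, 10, 9)

v_0 = (1, 12, 2).
v_1 = A·v_0 = (10, 9, 1).
v_2 = A·v_1 = (8, 11, 1).
v_3 = A·v_2 = (9, 10, 9).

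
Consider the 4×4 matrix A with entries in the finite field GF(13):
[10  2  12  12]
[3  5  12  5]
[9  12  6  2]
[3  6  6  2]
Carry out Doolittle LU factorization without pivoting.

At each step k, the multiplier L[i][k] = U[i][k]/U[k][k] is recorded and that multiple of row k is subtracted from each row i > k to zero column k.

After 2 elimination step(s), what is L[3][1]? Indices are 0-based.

[col 0] pivot 10
  R1 -= 12*R0 → (0, 7, 11, 4)  (L[1][0] := 12)
  R2 -= 10*R0 → (0, 5, 3, 12)  (L[2][0] := 10)
  R3 -= 12*R0 → (0, 8, 5, 1)  (L[3][0] := 12)
[col 1] pivot 7
  R2 -= 10*R1 → (0, 0, 10, 11)  (L[2][1] := 10)
  R3 -= 3*R1 → (0, 0, 11, 2)  (L[3][1] := 3)

L[3][1] = 3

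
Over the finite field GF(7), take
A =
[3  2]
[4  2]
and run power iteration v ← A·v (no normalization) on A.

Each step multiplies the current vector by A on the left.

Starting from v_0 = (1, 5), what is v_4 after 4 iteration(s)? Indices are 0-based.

v_0 = (1, 5).
v_1 = A·v_0 = (6, 0).
v_2 = A·v_1 = (4, 3).
v_3 = A·v_2 = (4, 1).
v_4 = A·v_3 = (0, 4).

v_4 = (0, 4)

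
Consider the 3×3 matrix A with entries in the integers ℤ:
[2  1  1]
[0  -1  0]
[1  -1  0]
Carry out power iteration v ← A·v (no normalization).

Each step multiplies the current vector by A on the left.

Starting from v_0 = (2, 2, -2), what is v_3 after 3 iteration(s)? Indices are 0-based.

v_0 = (2, 2, -2).
v_1 = A·v_0 = (4, -2, 0).
v_2 = A·v_1 = (6, 2, 6).
v_3 = A·v_2 = (20, -2, 4).

v_3 = (20, -2, 4)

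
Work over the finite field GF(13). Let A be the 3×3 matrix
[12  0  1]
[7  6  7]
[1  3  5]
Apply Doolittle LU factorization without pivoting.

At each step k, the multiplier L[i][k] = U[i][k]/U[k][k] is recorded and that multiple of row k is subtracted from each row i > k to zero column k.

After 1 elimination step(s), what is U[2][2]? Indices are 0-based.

Step 1: pivot at (0,0) is 12.
  row1 ← row1 − (6)·row0  ⇒  L[1][0]=6, U row1=(0, 6, 1)
  row2 ← row2 − (12)·row0  ⇒  L[2][0]=12, U row2=(0, 3, 6)

U[2][2] = 6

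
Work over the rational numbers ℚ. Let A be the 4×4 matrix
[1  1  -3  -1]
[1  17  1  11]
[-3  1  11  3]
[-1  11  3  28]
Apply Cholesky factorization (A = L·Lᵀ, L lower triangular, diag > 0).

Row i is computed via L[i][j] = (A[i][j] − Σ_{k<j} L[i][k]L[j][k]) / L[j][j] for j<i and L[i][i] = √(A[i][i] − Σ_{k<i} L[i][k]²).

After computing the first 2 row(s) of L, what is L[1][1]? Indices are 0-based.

Step 1: L[0][0] = √(1) = 1.
  L[1][0] = (1) / L[0][0] = 1.
Step 2: L[1][1] = √(16) = 4.

L[1][1] = 4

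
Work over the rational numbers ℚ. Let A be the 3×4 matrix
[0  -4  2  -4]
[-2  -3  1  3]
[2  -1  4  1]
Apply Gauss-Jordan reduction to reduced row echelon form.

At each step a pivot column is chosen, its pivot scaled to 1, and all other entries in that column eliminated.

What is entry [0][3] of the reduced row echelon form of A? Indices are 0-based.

step 1: exchange rows 0,1
step 1: normalize row 0 (÷-2) = (1, 3/2, -1/2, -3/2)
  row 2: subtract 2×row0 = (0, -4, 5, 4)
step 2: normalize row 1 (÷-4) = (0, 1, -1/2, 1)
  row 0: subtract 3/2×row1 = (1, 0, 1/4, -3)
  row 2: subtract -4×row1 = (0, 0, 3, 8)
step 3: normalize row 2 (÷3) = (0, 0, 1, 8/3)
  row 0: subtract 1/4×row2 = (1, 0, 0, -11/3)
  row 1: subtract -1/2×row2 = (0, 1, 0, 7/3)

M[0][3] = -11/3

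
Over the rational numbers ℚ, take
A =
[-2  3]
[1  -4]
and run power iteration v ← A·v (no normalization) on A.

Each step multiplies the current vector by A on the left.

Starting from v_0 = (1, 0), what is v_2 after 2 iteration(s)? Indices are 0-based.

v_0 = (1, 0).
v_1 = A·v_0 = (-2, 1).
v_2 = A·v_1 = (7, -6).

v_2 = (7, -6)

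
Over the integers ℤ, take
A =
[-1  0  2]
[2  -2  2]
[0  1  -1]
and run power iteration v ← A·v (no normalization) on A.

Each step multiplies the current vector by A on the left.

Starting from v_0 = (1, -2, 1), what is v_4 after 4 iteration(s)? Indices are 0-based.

v_4 = (-91, -100, 79)

v_0 = (1, -2, 1).
v_1 = A·v_0 = (1, 8, -3).
v_2 = A·v_1 = (-7, -20, 11).
v_3 = A·v_2 = (29, 48, -31).
v_4 = A·v_3 = (-91, -100, 79).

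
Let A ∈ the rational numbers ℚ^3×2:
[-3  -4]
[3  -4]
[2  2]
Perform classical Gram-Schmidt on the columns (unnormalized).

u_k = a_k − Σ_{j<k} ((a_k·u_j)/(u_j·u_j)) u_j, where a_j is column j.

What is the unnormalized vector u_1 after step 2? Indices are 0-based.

u_1 = (-38/11, -50/11, 18/11)

Step 1: u_0 = a_0 = (-3, 3, 2).
Step 2: u_1 = a_1 − (2/11)·u_0 = (-38/11, -50/11, 18/11).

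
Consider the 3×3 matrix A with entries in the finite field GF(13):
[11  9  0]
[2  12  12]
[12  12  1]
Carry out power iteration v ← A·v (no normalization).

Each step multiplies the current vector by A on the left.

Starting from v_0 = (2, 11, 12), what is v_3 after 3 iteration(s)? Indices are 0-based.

v_0 = (2, 11, 12).
v_1 = A·v_0 = (4, 7, 12).
v_2 = A·v_1 = (3, 2, 1).
v_3 = A·v_2 = (12, 3, 9).

v_3 = (12, 3, 9)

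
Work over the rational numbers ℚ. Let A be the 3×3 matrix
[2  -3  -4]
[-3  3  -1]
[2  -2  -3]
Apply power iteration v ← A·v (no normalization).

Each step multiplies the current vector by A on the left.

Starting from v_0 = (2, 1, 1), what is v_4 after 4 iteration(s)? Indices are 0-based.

v_0 = (2, 1, 1).
v_1 = A·v_0 = (-3, -4, -1).
v_2 = A·v_1 = (10, -2, 5).
v_3 = A·v_2 = (6, -41, 9).
v_4 = A·v_3 = (99, -150, 67).

v_4 = (99, -150, 67)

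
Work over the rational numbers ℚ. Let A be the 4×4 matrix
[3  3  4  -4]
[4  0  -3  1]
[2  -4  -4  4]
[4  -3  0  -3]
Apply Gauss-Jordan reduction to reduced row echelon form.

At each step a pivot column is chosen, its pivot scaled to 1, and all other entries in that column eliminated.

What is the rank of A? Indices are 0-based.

rank = 4

pivot(0,0)=3: scale R0 → (1, 1, 4/3, -4/3)
  clear (1,0): R1 −= (4)R0 → (0, -4, -25/3, 19/3)
  clear (2,0): R2 −= (2)R0 → (0, -6, -20/3, 20/3)
  clear (3,0): R3 −= (4)R0 → (0, -7, -16/3, 7/3)
pivot(1,1)=-4: scale R1 → (0, 1, 25/12, -19/12)
  clear (0,1): R0 −= (1)R1 → (1, 0, -3/4, 1/4)
  clear (2,1): R2 −= (-6)R1 → (0, 0, 35/6, -17/6)
  clear (3,1): R3 −= (-7)R1 → (0, 0, 37/4, -35/4)
pivot(2,2)=35/6: scale R2 → (0, 0, 1, -17/35)
  clear (0,2): R0 −= (-3/4)R2 → (1, 0, 0, -4/35)
  clear (1,2): R1 −= (25/12)R2 → (0, 1, 0, -4/7)
  clear (3,2): R3 −= (37/4)R2 → (0, 0, 0, -149/35)
pivot(3,3)=-149/35: scale R3 → (0, 0, 0, 1)
  clear (0,3): R0 −= (-4/35)R3 → (1, 0, 0, 0)
  clear (1,3): R1 −= (-4/7)R3 → (0, 1, 0, 0)
  clear (2,3): R2 −= (-17/35)R3 → (0, 0, 1, 0)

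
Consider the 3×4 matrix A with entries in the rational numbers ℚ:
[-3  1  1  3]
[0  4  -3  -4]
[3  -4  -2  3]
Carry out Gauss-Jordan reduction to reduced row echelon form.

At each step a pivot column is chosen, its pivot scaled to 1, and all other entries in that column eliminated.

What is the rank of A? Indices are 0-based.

rank = 3

step 1: normalize row 0 (÷-3) = (1, -1/3, -1/3, -1)
  row 2: subtract 3×row0 = (0, -3, -1, 6)
step 2: normalize row 1 (÷4) = (0, 1, -3/4, -1)
  row 0: subtract -1/3×row1 = (1, 0, -7/12, -4/3)
  row 2: subtract -3×row1 = (0, 0, -13/4, 3)
step 3: normalize row 2 (÷-13/4) = (0, 0, 1, -12/13)
  row 0: subtract -7/12×row2 = (1, 0, 0, -73/39)
  row 1: subtract -3/4×row2 = (0, 1, 0, -22/13)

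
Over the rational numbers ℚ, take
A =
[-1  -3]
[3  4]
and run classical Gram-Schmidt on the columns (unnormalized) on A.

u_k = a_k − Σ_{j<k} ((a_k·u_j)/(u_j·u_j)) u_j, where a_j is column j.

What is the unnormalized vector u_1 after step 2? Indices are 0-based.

Step 1: u_0 = a_0 = (-1, 3).
Step 2: u_1 = a_1 − (3/2)·u_0 = (-3/2, -1/2).

u_1 = (-3/2, -1/2)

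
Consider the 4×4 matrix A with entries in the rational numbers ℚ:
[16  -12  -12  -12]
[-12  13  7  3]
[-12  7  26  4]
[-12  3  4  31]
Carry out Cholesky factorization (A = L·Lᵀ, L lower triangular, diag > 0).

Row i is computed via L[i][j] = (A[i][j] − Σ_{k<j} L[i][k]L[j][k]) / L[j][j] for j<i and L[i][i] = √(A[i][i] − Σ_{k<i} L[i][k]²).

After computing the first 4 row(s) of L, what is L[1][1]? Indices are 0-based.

Step 1: L[0][0] = √(16) = 4.
  L[1][0] = (-12) / L[0][0] = -3.
Step 2: L[1][1] = √(4) = 2.
  L[2][0] = (-12) / L[0][0] = -3.
  L[2][1] = (-2) / L[1][1] = -1.
Step 3: L[2][2] = √(16) = 4.
  L[3][0] = (-12) / L[0][0] = -3.
  L[3][1] = (-6) / L[1][1] = -3.
  L[3][2] = (-8) / L[2][2] = -2.
Step 4: L[3][3] = √(9) = 3.

L[1][1] = 2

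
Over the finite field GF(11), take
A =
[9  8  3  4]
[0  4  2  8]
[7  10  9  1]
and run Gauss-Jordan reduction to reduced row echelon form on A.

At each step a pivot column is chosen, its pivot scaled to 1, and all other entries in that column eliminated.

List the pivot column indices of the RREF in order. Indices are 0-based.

step 1: normalize row 0 (÷9) = (1, 7, 4, 9)
  row 2: subtract 7×row0 = (0, 5, 3, 4)
step 2: normalize row 1 (÷4) = (0, 1, 6, 2)
  row 0: subtract 7×row1 = (1, 0, 6, 6)
  row 2: subtract 5×row1 = (0, 0, 6, 5)
step 3: normalize row 2 (÷6) = (0, 0, 1, 10)
  row 0: subtract 6×row2 = (1, 0, 0, 1)
  row 1: subtract 6×row2 = (0, 1, 0, 8)

pivot columns: 0, 1, 2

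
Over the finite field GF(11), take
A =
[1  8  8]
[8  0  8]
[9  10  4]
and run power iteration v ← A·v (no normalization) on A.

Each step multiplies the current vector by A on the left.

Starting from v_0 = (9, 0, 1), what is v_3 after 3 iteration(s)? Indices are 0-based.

v_3 = (4, 8, 10)

v_0 = (9, 0, 1).
v_1 = A·v_0 = (6, 3, 8).
v_2 = A·v_1 = (6, 2, 6).
v_3 = A·v_2 = (4, 8, 10).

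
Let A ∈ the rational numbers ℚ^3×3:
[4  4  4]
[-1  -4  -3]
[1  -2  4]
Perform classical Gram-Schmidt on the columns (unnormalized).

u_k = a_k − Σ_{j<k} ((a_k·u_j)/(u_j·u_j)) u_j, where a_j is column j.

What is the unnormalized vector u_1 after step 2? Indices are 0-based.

u_1 = (0, -3, -3)

Step 1: u_0 = a_0 = (4, -1, 1).
Step 2: u_1 = a_1 − (1)·u_0 = (0, -3, -3).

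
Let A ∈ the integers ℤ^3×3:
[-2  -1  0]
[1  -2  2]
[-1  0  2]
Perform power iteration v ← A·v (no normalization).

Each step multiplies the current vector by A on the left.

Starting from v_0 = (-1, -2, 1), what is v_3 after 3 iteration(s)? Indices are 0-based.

v_0 = (-1, -2, 1).
v_1 = A·v_0 = (4, 5, 3).
v_2 = A·v_1 = (-13, 0, 2).
v_3 = A·v_2 = (26, -9, 17).

v_3 = (26, -9, 17)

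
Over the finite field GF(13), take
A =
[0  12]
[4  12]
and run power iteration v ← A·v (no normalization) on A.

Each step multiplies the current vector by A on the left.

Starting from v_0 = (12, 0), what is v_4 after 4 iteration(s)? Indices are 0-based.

v_0 = (12, 0).
v_1 = A·v_0 = (0, 9).
v_2 = A·v_1 = (4, 4).
v_3 = A·v_2 = (9, 12).
v_4 = A·v_3 = (1, 11).

v_4 = (1, 11)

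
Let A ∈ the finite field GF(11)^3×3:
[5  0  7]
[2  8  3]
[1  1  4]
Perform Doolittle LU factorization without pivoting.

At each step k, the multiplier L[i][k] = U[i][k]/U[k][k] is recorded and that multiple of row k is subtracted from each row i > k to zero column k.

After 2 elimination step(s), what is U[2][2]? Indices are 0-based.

U[2][2] = 10

Step 1: pivot at (0,0) is 5.
  row1 ← row1 − (7)·row0  ⇒  L[1][0]=7, U row1=(0, 8, 9)
  row2 ← row2 − (9)·row0  ⇒  L[2][0]=9, U row2=(0, 1, 7)
Step 2: pivot at (1,1) is 8.
  row2 ← row2 − (7)·row1  ⇒  L[2][1]=7, U row2=(0, 0, 10)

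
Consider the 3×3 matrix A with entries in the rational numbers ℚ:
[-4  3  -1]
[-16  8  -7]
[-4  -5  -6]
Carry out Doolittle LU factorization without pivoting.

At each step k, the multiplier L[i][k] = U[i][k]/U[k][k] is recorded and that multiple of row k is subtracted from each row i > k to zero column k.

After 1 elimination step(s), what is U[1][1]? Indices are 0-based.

Step 1: pivot at (0,0) is -4.
  row1 ← row1 − (4)·row0  ⇒  L[1][0]=4, U row1=(0, -4, -3)
  row2 ← row2 − (1)·row0  ⇒  L[2][0]=1, U row2=(0, -8, -5)

U[1][1] = -4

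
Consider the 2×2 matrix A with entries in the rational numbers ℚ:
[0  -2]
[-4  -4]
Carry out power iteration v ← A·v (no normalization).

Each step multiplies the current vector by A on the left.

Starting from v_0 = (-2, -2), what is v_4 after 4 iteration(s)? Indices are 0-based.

v_4 = (-896, -2432)

v_0 = (-2, -2).
v_1 = A·v_0 = (4, 16).
v_2 = A·v_1 = (-32, -80).
v_3 = A·v_2 = (160, 448).
v_4 = A·v_3 = (-896, -2432).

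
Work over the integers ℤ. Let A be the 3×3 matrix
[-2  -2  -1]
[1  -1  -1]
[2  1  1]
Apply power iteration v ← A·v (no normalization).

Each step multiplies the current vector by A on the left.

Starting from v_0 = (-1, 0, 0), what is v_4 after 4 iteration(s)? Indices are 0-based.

v_4 = (28, -11, -22)

v_0 = (-1, 0, 0).
v_1 = A·v_0 = (2, -1, -2).
v_2 = A·v_1 = (0, 5, 1).
v_3 = A·v_2 = (-11, -6, 6).
v_4 = A·v_3 = (28, -11, -22).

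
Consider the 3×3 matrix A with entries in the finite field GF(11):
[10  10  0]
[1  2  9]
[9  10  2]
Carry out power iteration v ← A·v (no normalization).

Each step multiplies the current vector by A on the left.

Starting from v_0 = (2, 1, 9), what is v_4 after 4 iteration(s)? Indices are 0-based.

v_0 = (2, 1, 9).
v_1 = A·v_0 = (8, 8, 2).
v_2 = A·v_1 = (6, 9, 2).
v_3 = A·v_2 = (7, 9, 5).
v_4 = A·v_3 = (6, 4, 9).

v_4 = (6, 4, 9)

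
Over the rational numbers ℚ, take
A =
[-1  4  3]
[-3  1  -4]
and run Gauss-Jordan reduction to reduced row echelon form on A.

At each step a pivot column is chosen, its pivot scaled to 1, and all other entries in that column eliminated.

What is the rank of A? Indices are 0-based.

[1] R0 /= -1  ⇒  (1, -4, -3)
     R1 -= -3·R0  ⇒  (0, -11, -13)
[2] R1 /= -11  ⇒  (0, 1, 13/11)
     R0 -= -4·R1  ⇒  (1, 0, 19/11)

rank = 2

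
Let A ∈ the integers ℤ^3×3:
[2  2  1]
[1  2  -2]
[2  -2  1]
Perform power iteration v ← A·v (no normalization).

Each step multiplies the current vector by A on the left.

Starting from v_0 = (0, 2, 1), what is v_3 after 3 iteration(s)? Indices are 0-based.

v_3 = (55, 35, -5)

v_0 = (0, 2, 1).
v_1 = A·v_0 = (5, 2, -3).
v_2 = A·v_1 = (11, 15, 3).
v_3 = A·v_2 = (55, 35, -5).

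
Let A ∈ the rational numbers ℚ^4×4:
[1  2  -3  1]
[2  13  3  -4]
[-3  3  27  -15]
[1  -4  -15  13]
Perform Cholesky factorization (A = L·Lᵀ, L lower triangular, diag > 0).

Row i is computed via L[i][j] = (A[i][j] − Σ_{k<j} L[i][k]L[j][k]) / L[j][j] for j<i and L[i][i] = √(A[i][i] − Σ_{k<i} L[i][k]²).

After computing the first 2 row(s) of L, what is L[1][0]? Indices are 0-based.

L[1][0] = 2

Step 1: L[0][0] = √(1) = 1.
  L[1][0] = (2) / L[0][0] = 2.
Step 2: L[1][1] = √(9) = 3.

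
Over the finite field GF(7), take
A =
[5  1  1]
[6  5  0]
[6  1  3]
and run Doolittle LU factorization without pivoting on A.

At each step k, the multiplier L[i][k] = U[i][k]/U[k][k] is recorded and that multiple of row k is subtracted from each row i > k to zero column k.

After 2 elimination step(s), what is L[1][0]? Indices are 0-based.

Step 1: pivot at (0,0) is 5.
  row1 ← row1 − (4)·row0  ⇒  L[1][0]=4, U row1=(0, 1, 3)
  row2 ← row2 − (4)·row0  ⇒  L[2][0]=4, U row2=(0, 4, 6)
Step 2: pivot at (1,1) is 1.
  row2 ← row2 − (4)·row1  ⇒  L[2][1]=4, U row2=(0, 0, 1)

L[1][0] = 4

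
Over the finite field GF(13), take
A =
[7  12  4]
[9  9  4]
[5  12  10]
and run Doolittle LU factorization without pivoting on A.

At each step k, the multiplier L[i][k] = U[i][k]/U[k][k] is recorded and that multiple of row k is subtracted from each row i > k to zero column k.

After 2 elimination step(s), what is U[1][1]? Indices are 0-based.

U[1][1] = 1

[col 0] pivot 7
  R1 -= 5*R0 → (0, 1, 10)  (L[1][0] := 5)
  R2 -= 10*R0 → (0, 9, 9)  (L[2][0] := 10)
[col 1] pivot 1
  R2 -= 9*R1 → (0, 0, 10)  (L[2][1] := 9)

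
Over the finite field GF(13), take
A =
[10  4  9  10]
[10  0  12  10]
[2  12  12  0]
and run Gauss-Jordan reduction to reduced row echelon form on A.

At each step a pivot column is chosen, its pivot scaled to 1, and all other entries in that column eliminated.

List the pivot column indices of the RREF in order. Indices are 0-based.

pivot columns: 0, 1, 2

pivot(0,0)=10: scale R0 → (1, 3, 10, 1)
  clear (1,0): R1 −= (10)R0 → (0, 9, 3, 0)
  clear (2,0): R2 −= (2)R0 → (0, 6, 5, 11)
pivot(1,1)=9: scale R1 → (0, 1, 9, 0)
  clear (0,1): R0 −= (3)R1 → (1, 0, 9, 1)
  clear (2,1): R2 −= (6)R1 → (0, 0, 3, 11)
pivot(2,2)=3: scale R2 → (0, 0, 1, 8)
  clear (0,2): R0 −= (9)R2 → (1, 0, 0, 7)
  clear (1,2): R1 −= (9)R2 → (0, 1, 0, 6)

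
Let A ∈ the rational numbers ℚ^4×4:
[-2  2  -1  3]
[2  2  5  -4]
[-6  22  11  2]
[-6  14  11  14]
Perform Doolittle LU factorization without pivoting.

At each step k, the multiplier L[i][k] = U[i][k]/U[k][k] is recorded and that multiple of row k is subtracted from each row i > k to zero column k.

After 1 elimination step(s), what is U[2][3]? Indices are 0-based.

k=0: U[0][0]=-2
  eliminate (1,0): mult=-1, new row 1: (0, 4, 4, -1); set L[1][0]=-1
  eliminate (2,0): mult=3, new row 2: (0, 16, 14, -7); set L[2][0]=3
  eliminate (3,0): mult=3, new row 3: (0, 8, 14, 5); set L[3][0]=3

U[2][3] = -7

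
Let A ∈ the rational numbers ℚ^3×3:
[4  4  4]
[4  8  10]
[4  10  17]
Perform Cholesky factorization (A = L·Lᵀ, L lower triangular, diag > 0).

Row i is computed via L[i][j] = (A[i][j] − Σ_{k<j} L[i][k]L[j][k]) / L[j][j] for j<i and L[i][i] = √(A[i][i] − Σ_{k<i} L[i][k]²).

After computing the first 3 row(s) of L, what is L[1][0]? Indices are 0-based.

Step 1: L[0][0] = √(4) = 2.
  L[1][0] = (4) / L[0][0] = 2.
Step 2: L[1][1] = √(4) = 2.
  L[2][0] = (4) / L[0][0] = 2.
  L[2][1] = (6) / L[1][1] = 3.
Step 3: L[2][2] = √(4) = 2.

L[1][0] = 2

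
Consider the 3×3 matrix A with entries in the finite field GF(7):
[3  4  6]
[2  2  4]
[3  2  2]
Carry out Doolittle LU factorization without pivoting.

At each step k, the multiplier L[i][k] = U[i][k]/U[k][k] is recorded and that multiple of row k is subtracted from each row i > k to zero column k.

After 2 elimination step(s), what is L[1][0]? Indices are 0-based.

L[1][0] = 3

Step 1: pivot at (0,0) is 3.
  row1 ← row1 − (3)·row0  ⇒  L[1][0]=3, U row1=(0, 4, 0)
  row2 ← row2 − (1)·row0  ⇒  L[2][0]=1, U row2=(0, 5, 3)
Step 2: pivot at (1,1) is 4.
  row2 ← row2 − (3)·row1  ⇒  L[2][1]=3, U row2=(0, 0, 3)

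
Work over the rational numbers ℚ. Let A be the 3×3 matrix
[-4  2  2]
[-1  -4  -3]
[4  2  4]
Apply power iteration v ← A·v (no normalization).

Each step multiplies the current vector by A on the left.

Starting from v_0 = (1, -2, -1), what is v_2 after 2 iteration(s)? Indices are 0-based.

v_2 = (52, -18, -36)

v_0 = (1, -2, -1).
v_1 = A·v_0 = (-10, 10, -4).
v_2 = A·v_1 = (52, -18, -36).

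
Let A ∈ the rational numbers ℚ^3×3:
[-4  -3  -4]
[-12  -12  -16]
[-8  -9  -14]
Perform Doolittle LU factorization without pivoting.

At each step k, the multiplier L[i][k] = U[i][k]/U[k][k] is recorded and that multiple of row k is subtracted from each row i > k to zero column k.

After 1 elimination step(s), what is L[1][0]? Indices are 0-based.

L[1][0] = 3

k=0: U[0][0]=-4
  eliminate (1,0): mult=3, new row 1: (0, -3, -4); set L[1][0]=3
  eliminate (2,0): mult=2, new row 2: (0, -3, -6); set L[2][0]=2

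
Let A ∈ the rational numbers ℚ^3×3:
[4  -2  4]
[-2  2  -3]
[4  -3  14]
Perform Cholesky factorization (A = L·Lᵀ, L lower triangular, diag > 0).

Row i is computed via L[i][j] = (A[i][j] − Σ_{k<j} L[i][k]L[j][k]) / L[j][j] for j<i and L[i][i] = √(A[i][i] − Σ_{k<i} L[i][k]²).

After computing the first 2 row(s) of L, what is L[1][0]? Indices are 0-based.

L[1][0] = -1

Step 1: L[0][0] = √(4) = 2.
  L[1][0] = (-2) / L[0][0] = -1.
Step 2: L[1][1] = √(1) = 1.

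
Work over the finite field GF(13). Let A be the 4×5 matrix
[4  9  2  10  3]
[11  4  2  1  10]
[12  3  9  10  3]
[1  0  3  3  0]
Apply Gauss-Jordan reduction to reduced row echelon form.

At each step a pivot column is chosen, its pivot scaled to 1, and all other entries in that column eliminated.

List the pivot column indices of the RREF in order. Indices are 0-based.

step 1: normalize row 0 (÷4) = (1, 12, 7, 9, 4)
  row 1: subtract 11×row0 = (0, 2, 3, 6, 5)
  row 2: subtract 12×row0 = (0, 2, 3, 6, 7)
  row 3: subtract 1×row0 = (0, 1, 9, 7, 9)
step 2: normalize row 1 (÷2) = (0, 1, 8, 3, 9)
  row 0: subtract 12×row1 = (1, 0, 2, 12, 0)
  row 2: subtract 2×row1 = (0, 0, 0, 0, 2)
  row 3: subtract 1×row1 = (0, 0, 1, 4, 0)
step 3: exchange rows 2,3
step 3: normalize row 2 (÷1) = (0, 0, 1, 4, 0)
  row 0: subtract 2×row2 = (1, 0, 0, 4, 0)
  row 1: subtract 8×row2 = (0, 1, 0, 10, 9)
skip col 3 (zero from row 3)
step 4: normalize row 3 (÷2) = (0, 0, 0, 0, 1)
  row 1: subtract 9×row3 = (0, 1, 0, 10, 0)

pivot columns: 0, 1, 2, 4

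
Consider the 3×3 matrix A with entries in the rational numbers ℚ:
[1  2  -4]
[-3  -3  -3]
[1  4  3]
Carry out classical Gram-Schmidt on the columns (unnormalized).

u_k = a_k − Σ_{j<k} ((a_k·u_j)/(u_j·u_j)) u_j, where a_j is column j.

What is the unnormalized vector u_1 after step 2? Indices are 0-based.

Step 1: u_0 = a_0 = (1, -3, 1).
Step 2: u_1 = a_1 − (15/11)·u_0 = (7/11, 12/11, 29/11).

u_1 = (7/11, 12/11, 29/11)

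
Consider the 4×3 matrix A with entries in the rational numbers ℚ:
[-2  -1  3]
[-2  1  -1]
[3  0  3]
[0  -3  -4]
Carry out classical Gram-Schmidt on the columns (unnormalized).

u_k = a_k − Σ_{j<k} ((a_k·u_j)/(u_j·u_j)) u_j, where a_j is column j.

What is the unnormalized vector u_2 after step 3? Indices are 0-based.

Step 1: u_0 = a_0 = (-2, -2, 3, 0).
Step 2: u_1 = a_1 − (0)·u_0 = (-1, 1, 0, -3).
Step 3: u_2 = a_2 − (5/17)·u_0 − (8/11)·u_1 = (807/187, -213/187, 36/17, -20/11).

u_2 = (807/187, -213/187, 36/17, -20/11)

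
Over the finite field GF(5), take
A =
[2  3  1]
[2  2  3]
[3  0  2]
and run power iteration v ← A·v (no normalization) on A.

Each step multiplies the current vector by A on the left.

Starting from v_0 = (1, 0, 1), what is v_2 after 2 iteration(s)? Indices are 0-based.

v_2 = (1, 1, 4)

v_0 = (1, 0, 1).
v_1 = A·v_0 = (3, 0, 0).
v_2 = A·v_1 = (1, 1, 4).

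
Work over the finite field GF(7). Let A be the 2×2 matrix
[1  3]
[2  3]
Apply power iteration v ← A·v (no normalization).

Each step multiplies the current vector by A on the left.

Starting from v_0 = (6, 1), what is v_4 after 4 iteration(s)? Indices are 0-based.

v_4 = (0, 5)

v_0 = (6, 1).
v_1 = A·v_0 = (2, 1).
v_2 = A·v_1 = (5, 0).
v_3 = A·v_2 = (5, 3).
v_4 = A·v_3 = (0, 5).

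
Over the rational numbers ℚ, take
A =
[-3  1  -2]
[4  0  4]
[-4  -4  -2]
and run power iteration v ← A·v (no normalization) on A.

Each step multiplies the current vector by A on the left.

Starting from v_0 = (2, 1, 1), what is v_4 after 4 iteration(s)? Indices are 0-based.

v_4 = (973, -828, -124)

v_0 = (2, 1, 1).
v_1 = A·v_0 = (-7, 12, -14).
v_2 = A·v_1 = (61, -84, 8).
v_3 = A·v_2 = (-283, 276, 76).
v_4 = A·v_3 = (973, -828, -124).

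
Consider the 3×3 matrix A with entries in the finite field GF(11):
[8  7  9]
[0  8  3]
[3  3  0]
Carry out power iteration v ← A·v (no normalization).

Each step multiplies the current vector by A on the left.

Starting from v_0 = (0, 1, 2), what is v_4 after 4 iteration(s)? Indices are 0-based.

v_0 = (0, 1, 2).
v_1 = A·v_0 = (3, 3, 3).
v_2 = A·v_1 = (6, 0, 7).
v_3 = A·v_2 = (1, 10, 7).
v_4 = A·v_3 = (9, 2, 0).

v_4 = (9, 2, 0)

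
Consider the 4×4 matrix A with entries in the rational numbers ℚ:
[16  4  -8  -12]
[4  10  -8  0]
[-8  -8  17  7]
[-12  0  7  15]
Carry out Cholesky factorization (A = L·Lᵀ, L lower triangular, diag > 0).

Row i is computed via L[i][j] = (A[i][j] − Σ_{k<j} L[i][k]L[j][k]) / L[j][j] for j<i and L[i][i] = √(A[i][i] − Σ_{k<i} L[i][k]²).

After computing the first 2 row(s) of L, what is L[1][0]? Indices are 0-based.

Step 1: L[0][0] = √(16) = 4.
  L[1][0] = (4) / L[0][0] = 1.
Step 2: L[1][1] = √(9) = 3.

L[1][0] = 1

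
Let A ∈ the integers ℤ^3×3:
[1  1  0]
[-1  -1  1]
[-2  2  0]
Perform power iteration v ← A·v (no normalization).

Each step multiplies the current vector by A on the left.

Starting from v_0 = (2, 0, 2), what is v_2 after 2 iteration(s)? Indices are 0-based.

v_2 = (2, -6, -4)

v_0 = (2, 0, 2).
v_1 = A·v_0 = (2, 0, -4).
v_2 = A·v_1 = (2, -6, -4).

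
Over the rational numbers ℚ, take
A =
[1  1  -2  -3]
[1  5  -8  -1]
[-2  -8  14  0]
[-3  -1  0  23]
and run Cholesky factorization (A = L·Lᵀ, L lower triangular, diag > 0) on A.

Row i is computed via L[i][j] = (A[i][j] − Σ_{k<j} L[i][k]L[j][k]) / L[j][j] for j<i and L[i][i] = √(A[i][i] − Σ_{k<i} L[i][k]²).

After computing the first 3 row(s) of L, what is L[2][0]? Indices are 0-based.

L[2][0] = -2

Step 1: L[0][0] = √(1) = 1.
  L[1][0] = (1) / L[0][0] = 1.
Step 2: L[1][1] = √(4) = 2.
  L[2][0] = (-2) / L[0][0] = -2.
  L[2][1] = (-6) / L[1][1] = -3.
Step 3: L[2][2] = √(1) = 1.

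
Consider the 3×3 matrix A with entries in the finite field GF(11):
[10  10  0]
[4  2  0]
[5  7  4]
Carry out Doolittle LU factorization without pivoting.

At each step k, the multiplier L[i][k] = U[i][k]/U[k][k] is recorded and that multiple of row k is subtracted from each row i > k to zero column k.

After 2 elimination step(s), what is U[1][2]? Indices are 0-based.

Step 1: pivot at (0,0) is 10.
  row1 ← row1 − (7)·row0  ⇒  L[1][0]=7, U row1=(0, 9, 0)
  row2 ← row2 − (6)·row0  ⇒  L[2][0]=6, U row2=(0, 2, 4)
Step 2: pivot at (1,1) is 9.
  row2 ← row2 − (10)·row1  ⇒  L[2][1]=10, U row2=(0, 0, 4)

U[1][2] = 0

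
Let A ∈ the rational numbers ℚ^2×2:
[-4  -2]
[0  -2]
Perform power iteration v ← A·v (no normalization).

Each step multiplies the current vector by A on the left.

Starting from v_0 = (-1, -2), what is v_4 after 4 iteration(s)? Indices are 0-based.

v_0 = (-1, -2).
v_1 = A·v_0 = (8, 4).
v_2 = A·v_1 = (-40, -8).
v_3 = A·v_2 = (176, 16).
v_4 = A·v_3 = (-736, -32).

v_4 = (-736, -32)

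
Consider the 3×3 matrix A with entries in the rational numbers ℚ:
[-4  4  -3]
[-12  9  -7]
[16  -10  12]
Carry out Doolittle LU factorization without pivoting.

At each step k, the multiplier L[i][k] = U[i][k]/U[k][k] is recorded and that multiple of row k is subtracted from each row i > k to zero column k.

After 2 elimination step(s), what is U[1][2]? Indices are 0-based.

k=0: U[0][0]=-4
  eliminate (1,0): mult=3, new row 1: (0, -3, 2); set L[1][0]=3
  eliminate (2,0): mult=-4, new row 2: (0, 6, 0); set L[2][0]=-4
k=1: U[1][1]=-3
  eliminate (2,1): mult=-2, new row 2: (0, 0, 4); set L[2][1]=-2

U[1][2] = 2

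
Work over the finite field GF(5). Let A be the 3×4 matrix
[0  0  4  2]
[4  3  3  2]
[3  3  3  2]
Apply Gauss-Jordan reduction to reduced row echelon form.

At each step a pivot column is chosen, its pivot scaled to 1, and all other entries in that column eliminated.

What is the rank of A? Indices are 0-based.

pivot(0,0): swap R0↔R1
pivot(0,0)=4: scale R0 → (1, 2, 2, 3)
  clear (2,0): R2 −= (3)R0 → (0, 2, 2, 3)
pivot(1,1): swap R1↔R2
pivot(1,1)=2: scale R1 → (0, 1, 1, 4)
  clear (0,1): R0 −= (2)R1 → (1, 0, 0, 0)
pivot(2,2)=4: scale R2 → (0, 0, 1, 3)
  clear (1,2): R1 −= (1)R2 → (0, 1, 0, 1)

rank = 3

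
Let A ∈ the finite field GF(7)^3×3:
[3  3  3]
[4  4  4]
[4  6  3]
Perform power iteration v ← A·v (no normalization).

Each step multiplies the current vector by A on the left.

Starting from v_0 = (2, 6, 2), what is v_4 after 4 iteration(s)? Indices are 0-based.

v_0 = (2, 6, 2).
v_1 = A·v_0 = (2, 5, 1).
v_2 = A·v_1 = (3, 4, 6).
v_3 = A·v_2 = (4, 3, 5).
v_4 = A·v_3 = (1, 6, 0).

v_4 = (1, 6, 0)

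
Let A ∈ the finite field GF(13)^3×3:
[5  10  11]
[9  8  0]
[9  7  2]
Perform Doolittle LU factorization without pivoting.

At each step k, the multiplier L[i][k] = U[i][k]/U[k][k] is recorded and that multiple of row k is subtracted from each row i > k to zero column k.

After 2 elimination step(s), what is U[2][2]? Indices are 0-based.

k=0: U[0][0]=5
  eliminate (1,0): mult=7, new row 1: (0, 3, 1); set L[1][0]=7
  eliminate (2,0): mult=7, new row 2: (0, 2, 3); set L[2][0]=7
k=1: U[1][1]=3
  eliminate (2,1): mult=5, new row 2: (0, 0, 11); set L[2][1]=5

U[2][2] = 11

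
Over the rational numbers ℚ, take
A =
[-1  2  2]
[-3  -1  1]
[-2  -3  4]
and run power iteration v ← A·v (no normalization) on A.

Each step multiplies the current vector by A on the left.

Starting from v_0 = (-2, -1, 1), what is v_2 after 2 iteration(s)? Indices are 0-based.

v_2 = (36, -3, 16)

v_0 = (-2, -1, 1).
v_1 = A·v_0 = (2, 8, 11).
v_2 = A·v_1 = (36, -3, 16).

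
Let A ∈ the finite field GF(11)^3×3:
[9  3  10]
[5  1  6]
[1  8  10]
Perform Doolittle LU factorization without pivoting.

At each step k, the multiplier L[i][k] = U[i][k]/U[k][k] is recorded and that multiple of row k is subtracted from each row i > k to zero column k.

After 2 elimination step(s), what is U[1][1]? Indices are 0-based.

Step 1: pivot at (0,0) is 9.
  row1 ← row1 − (3)·row0  ⇒  L[1][0]=3, U row1=(0, 3, 9)
  row2 ← row2 − (5)·row0  ⇒  L[2][0]=5, U row2=(0, 4, 4)
Step 2: pivot at (1,1) is 3.
  row2 ← row2 − (5)·row1  ⇒  L[2][1]=5, U row2=(0, 0, 3)

U[1][1] = 3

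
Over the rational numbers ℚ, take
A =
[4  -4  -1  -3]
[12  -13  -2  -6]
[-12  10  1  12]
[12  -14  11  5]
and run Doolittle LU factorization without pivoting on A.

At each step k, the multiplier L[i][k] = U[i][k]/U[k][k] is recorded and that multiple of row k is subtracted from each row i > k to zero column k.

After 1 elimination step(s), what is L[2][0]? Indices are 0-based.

L[2][0] = -3

k=0: U[0][0]=4
  eliminate (1,0): mult=3, new row 1: (0, -1, 1, 3); set L[1][0]=3
  eliminate (2,0): mult=-3, new row 2: (0, -2, -2, 3); set L[2][0]=-3
  eliminate (3,0): mult=3, new row 3: (0, -2, 14, 14); set L[3][0]=3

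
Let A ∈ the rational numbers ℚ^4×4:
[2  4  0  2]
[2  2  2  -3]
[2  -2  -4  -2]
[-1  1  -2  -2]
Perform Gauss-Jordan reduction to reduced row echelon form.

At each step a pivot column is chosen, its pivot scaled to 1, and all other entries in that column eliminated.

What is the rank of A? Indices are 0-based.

rank = 4

step 1: normalize row 0 (÷2) = (1, 2, 0, 1)
  row 1: subtract 2×row0 = (0, -2, 2, -5)
  row 2: subtract 2×row0 = (0, -6, -4, -4)
  row 3: subtract -1×row0 = (0, 3, -2, -1)
step 2: normalize row 1 (÷-2) = (0, 1, -1, 5/2)
  row 0: subtract 2×row1 = (1, 0, 2, -4)
  row 2: subtract -6×row1 = (0, 0, -10, 11)
  row 3: subtract 3×row1 = (0, 0, 1, -17/2)
step 3: normalize row 2 (÷-10) = (0, 0, 1, -11/10)
  row 0: subtract 2×row2 = (1, 0, 0, -9/5)
  row 1: subtract -1×row2 = (0, 1, 0, 7/5)
  row 3: subtract 1×row2 = (0, 0, 0, -37/5)
step 4: normalize row 3 (÷-37/5) = (0, 0, 0, 1)
  row 0: subtract -9/5×row3 = (1, 0, 0, 0)
  row 1: subtract 7/5×row3 = (0, 1, 0, 0)
  row 2: subtract -11/10×row3 = (0, 0, 1, 0)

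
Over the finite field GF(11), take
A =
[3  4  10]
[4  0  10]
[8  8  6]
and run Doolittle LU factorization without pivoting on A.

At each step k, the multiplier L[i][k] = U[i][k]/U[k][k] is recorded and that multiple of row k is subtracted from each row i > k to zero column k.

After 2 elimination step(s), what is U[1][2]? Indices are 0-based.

k=0: U[0][0]=3
  eliminate (1,0): mult=5, new row 1: (0, 2, 4); set L[1][0]=5
  eliminate (2,0): mult=10, new row 2: (0, 1, 5); set L[2][0]=10
k=1: U[1][1]=2
  eliminate (2,1): mult=6, new row 2: (0, 0, 3); set L[2][1]=6

U[1][2] = 4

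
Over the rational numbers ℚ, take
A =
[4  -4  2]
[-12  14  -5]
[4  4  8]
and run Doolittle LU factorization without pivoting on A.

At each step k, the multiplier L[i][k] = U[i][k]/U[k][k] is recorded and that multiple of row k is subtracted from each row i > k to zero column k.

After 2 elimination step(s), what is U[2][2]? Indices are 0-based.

k=0: U[0][0]=4
  eliminate (1,0): mult=-3, new row 1: (0, 2, 1); set L[1][0]=-3
  eliminate (2,0): mult=1, new row 2: (0, 8, 6); set L[2][0]=1
k=1: U[1][1]=2
  eliminate (2,1): mult=4, new row 2: (0, 0, 2); set L[2][1]=4

U[2][2] = 2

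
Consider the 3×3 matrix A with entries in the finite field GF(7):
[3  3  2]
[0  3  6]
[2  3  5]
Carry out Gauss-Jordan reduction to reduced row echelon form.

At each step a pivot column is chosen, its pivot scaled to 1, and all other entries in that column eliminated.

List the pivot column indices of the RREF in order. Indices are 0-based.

pivot(0,0)=3: scale R0 → (1, 1, 3)
  clear (2,0): R2 −= (2)R0 → (0, 1, 6)
pivot(1,1)=3: scale R1 → (0, 1, 2)
  clear (0,1): R0 −= (1)R1 → (1, 0, 1)
  clear (2,1): R2 −= (1)R1 → (0, 0, 4)
pivot(2,2)=4: scale R2 → (0, 0, 1)
  clear (0,2): R0 −= (1)R2 → (1, 0, 0)
  clear (1,2): R1 −= (2)R2 → (0, 1, 0)

pivot columns: 0, 1, 2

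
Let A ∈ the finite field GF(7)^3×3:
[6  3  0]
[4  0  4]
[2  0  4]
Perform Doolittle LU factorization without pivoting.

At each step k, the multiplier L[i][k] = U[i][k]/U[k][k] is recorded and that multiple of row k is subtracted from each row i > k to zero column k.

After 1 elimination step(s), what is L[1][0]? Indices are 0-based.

[col 0] pivot 6
  R1 -= 3*R0 → (0, 5, 4)  (L[1][0] := 3)
  R2 -= 5*R0 → (0, 6, 4)  (L[2][0] := 5)

L[1][0] = 3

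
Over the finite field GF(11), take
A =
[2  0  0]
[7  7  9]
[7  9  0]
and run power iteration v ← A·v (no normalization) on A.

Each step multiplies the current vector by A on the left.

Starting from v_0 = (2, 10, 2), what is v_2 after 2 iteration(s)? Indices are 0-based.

v_0 = (2, 10, 2).
v_1 = A·v_0 = (4, 3, 5).
v_2 = A·v_1 = (8, 6, 0).

v_2 = (8, 6, 0)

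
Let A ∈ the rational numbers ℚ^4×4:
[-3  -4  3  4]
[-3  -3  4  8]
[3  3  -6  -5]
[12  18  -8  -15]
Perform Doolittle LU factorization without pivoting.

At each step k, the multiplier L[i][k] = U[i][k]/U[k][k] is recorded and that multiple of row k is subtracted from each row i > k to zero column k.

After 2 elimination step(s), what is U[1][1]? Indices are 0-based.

U[1][1] = 1

k=0: U[0][0]=-3
  eliminate (1,0): mult=1, new row 1: (0, 1, 1, 4); set L[1][0]=1
  eliminate (2,0): mult=-1, new row 2: (0, -1, -3, -1); set L[2][0]=-1
  eliminate (3,0): mult=-4, new row 3: (0, 2, 4, 1); set L[3][0]=-4
k=1: U[1][1]=1
  eliminate (2,1): mult=-1, new row 2: (0, 0, -2, 3); set L[2][1]=-1
  eliminate (3,1): mult=2, new row 3: (0, 0, 2, -7); set L[3][1]=2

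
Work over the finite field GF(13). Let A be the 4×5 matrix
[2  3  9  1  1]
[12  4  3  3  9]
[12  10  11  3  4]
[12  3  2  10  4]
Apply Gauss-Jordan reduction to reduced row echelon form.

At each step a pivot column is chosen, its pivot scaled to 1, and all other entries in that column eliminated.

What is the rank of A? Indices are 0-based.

rank = 4

pivot(0,0)=2: scale R0 → (1, 8, 11, 7, 7)
  clear (1,0): R1 −= (12)R0 → (0, 12, 1, 10, 3)
  clear (2,0): R2 −= (12)R0 → (0, 5, 9, 10, 11)
  clear (3,0): R3 −= (12)R0 → (0, 11, 0, 4, 11)
pivot(1,1)=12: scale R1 → (0, 1, 12, 3, 10)
  clear (0,1): R0 −= (8)R1 → (1, 0, 6, 9, 5)
  clear (2,1): R2 −= (5)R1 → (0, 0, 1, 8, 0)
  clear (3,1): R3 −= (11)R1 → (0, 0, 11, 10, 5)
pivot(2,2)=1: scale R2 → (0, 0, 1, 8, 0)
  clear (0,2): R0 −= (6)R2 → (1, 0, 0, 0, 5)
  clear (1,2): R1 −= (12)R2 → (0, 1, 0, 11, 10)
  clear (3,2): R3 −= (11)R2 → (0, 0, 0, 0, 5)
col 3: no nonzero at/below row 3; advance.
pivot(3,4)=5: scale R3 → (0, 0, 0, 0, 1)
  clear (0,4): R0 −= (5)R3 → (1, 0, 0, 0, 0)
  clear (1,4): R1 −= (10)R3 → (0, 1, 0, 11, 0)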